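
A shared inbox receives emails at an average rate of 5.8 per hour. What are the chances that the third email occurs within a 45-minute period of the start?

0.8088

Over the interval, μ = 5.8 × 0.75 = 4.35 (a 45-minute period = 0.75 hours).
The third arrival falls in the interval iff at least 3 events occur there: P(S_3 ≤ t) = P(N ≥ 3) = 1 − P(N ≤ 2) ≈ 0.8088.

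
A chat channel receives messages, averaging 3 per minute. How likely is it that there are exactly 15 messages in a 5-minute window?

0.1024

Over the interval, μ = 3 × 5 = 15 (a 5-minute window = 5 minutes).
P(N = 15) = e^(−μ) μ^15/15! = e^(−15) · 15^15/1307674368000 ≈ 0.1024.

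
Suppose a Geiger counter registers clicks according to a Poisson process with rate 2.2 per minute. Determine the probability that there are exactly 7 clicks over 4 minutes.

0.1222

Over the interval, μ = 2.2 × 4 = 8.8 (4 minutes).
P(N = 7) = e^(−μ) μ^7/7! = e^(−8.8) · 8.8^7/5040 ≈ 0.1222.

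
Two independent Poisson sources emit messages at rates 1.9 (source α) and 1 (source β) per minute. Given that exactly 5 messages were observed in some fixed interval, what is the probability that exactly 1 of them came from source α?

0.0463

Given the total, each event is independently from source α with probability p = λ_α/(λ_α+λ_β) = 1.9/2.9 ≈ 0.6552.
So K ~ Binomial(5, 1.9/2.9): P(K = 1) = C(5,1) · (1.9/2.9)^1 · (1/2.9)^4 ≈ 0.0463.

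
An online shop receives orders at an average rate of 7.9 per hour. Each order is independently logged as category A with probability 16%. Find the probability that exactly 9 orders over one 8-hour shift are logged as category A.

0.1236

Thinning: the orders that are logged as category A themselves form a Poisson process with rate 0.16 × 7.9 = 1.264 per hour.
Over the interval, μ = 1.264 × 8 = 10.112 (an 8-hour shift = 8 hours).
P(N = 9) = e^(−10.112) · 10.112^9/9! ≈ 0.1236.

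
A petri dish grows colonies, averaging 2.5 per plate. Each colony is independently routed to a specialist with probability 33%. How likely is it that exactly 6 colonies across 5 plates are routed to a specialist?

Thinning: the colonies that are routed to a specialist themselves form a Poisson process with rate 0.33 × 2.5 = 0.825 per plate.
Over the interval, μ = 0.825 × 5 = 4.125 (5 plates).
P(N = 6) = e^(−4.125) · 4.125^6/6! ≈ 0.1106.

0.1106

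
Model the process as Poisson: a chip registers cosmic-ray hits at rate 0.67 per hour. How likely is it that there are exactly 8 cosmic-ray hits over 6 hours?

Over the interval, μ = 0.67 × 6 = 4.02 (6 hours).
P(N = 8) = e^(−μ) μ^8/8! = e^(−4.02) · 4.02^8/40320 ≈ 0.0304.

0.0304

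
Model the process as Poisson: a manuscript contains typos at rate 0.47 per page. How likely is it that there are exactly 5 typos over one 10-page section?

Over the interval, μ = 0.47 × 10 = 4.7 (a 10-page section = 10 pages).
P(N = 5) = e^(−μ) μ^5/5! = e^(−4.7) · 4.7^5/120 ≈ 0.1738.

0.1738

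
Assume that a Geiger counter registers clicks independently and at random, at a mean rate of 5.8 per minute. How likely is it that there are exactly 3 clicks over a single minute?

With mean μ = 5.8 per minute,
P(N = 3) = e^(−μ) μ^3/3! = e^(−5.8) · 5.8^3/6 ≈ 0.0985.

0.0985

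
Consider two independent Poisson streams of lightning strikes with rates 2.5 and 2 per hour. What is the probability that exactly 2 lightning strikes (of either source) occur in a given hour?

Independent Poisson processes superpose: combined rate λ = 2.5 + 2 = 4.5 per hour.
So μ = 4.5.
P(N = 2) = e^(−4.5) · 4.5^2/2! ≈ 0.1125.

0.1125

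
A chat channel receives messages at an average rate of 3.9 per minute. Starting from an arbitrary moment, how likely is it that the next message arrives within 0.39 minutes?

0.7815

Inter-arrival times are exponential with rate λ = 3.9 per minute.
P(T ≤ 0.39) = 1 − e^(−λt) = 1 − e^(−3.9 × 0.39) = 1 − e^(−1.521) ≈ 0.7815.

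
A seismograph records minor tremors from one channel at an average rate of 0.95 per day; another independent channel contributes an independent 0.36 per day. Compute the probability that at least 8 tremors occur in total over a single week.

Independent Poisson processes superpose: combined rate λ = 0.95 + 0.36 = 1.31 per day.
Over the interval, μ = 1.31 × 7 = 9.17 (a week = 7 days).
P(N ≥ 8) = 1 − P(N ≤ 7) ≈ 0.6956.

0.6956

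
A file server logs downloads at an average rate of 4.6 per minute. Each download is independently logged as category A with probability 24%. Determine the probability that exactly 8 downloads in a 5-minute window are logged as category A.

Thinning: the downloads that are logged as category A themselves form a Poisson process with rate 0.24 × 4.6 = 1.104 per minute.
Over the interval, μ = 1.104 × 5 = 5.52 (a 5-minute window = 5 minutes).
P(N = 8) = e^(−5.52) · 5.52^8/8! ≈ 0.0856.

0.0856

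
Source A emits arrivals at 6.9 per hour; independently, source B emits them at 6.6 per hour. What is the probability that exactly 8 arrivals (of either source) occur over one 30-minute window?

Independent Poisson processes superpose: combined rate λ = 6.9 + 6.6 = 13.5 per hour.
Over the interval, μ = 13.5 × 0.5 = 6.75 (a 30-minute window = 0.5 hours).
P(N = 8) = e^(−6.75) · 6.75^8/8! ≈ 0.1251.

0.1251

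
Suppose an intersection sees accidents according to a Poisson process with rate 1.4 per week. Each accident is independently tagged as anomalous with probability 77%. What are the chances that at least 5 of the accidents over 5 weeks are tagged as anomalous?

Thinning: the accidents that are tagged as anomalous themselves form a Poisson process with rate 0.77 × 1.4 = 1.078 per week.
Over the interval, μ = 1.078 × 5 = 5.39 (5 weeks).
P(N ≥ 5) = 1 − P(N ≤ 4) ≈ 0.6251.

0.6251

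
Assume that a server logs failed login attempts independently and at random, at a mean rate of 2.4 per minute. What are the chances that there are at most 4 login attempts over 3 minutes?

Over the interval, μ = 2.4 × 3 = 7.2 (3 minutes).
P(N ≤ 4) = Σ_{j=0}^{4} e^(−μ) μ^j/j! ≈ 0.1555.

0.1555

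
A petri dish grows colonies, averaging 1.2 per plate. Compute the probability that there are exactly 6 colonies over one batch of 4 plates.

Over the interval, μ = 1.2 × 4 = 4.8 (a batch of 4 plates = 4 plates).
P(N = 6) = e^(−μ) μ^6/6! = e^(−4.8) · 4.8^6/720 ≈ 0.1398.

0.1398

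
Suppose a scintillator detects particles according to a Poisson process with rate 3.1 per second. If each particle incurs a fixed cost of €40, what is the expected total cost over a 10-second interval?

€1240

E[N] = 3.1 × 10 = 31 (a 10-second interval = 10 seconds); E[cost] = 31 × €40 = €1240.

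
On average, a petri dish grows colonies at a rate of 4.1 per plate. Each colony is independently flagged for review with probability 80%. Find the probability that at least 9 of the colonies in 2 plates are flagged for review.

0.2156

Thinning: the colonies that are flagged for review themselves form a Poisson process with rate 0.8 × 4.1 = 3.28 per plate.
Over the interval, μ = 3.28 × 2 = 6.56 (2 plates).
P(N ≥ 9) = 1 − P(N ≤ 8) ≈ 0.2156.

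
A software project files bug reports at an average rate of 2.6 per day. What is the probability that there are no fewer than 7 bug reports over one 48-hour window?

Over the interval, μ = 2.6 × 2 = 5.2 (a 48-hour window = 2 days).
P(N ≥ 7) = 1 − P(N ≤ 6) = 1 − Σ_{j=0}^{6} e^(−μ) μ^j/j! ≈ 0.2676.

0.2676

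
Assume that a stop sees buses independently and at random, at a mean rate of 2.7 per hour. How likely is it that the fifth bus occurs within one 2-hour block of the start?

0.6267

Over the interval, μ = 2.7 × 2 = 5.4 (a 2-hour block = 2 hours).
The fifth arrival falls in the interval iff at least 5 events occur there: P(S_5 ≤ t) = P(N ≥ 5) = 1 − P(N ≤ 4) ≈ 0.6267.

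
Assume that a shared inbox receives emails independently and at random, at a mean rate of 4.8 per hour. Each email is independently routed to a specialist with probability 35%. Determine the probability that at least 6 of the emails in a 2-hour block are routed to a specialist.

Thinning: the emails that are routed to a specialist themselves form a Poisson process with rate 0.35 × 4.8 = 1.68 per hour.
Over the interval, μ = 1.68 × 2 = 3.36 (a 2-hour block = 2 hours).
P(N ≥ 6) = 1 − P(N ≤ 5) ≈ 0.1245.

0.1245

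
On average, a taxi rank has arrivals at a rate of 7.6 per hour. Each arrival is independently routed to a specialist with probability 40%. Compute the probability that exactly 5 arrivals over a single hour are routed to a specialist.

0.1035

Thinning: the arrivals that are routed to a specialist themselves form a Poisson process with rate 0.4 × 7.6 = 3.04 per hour.
So μ = 3.04.
P(N = 5) = e^(−3.04) · 3.04^5/5! ≈ 0.1035.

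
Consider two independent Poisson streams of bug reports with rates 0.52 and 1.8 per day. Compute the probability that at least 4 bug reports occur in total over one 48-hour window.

Independent Poisson processes superpose: combined rate λ = 0.52 + 1.8 = 2.32 per day.
Over the interval, μ = 2.32 × 2 = 4.64 (a 48-hour window = 2 days).
P(N ≥ 4) = 1 − P(N ≤ 3) ≈ 0.6808.

0.6808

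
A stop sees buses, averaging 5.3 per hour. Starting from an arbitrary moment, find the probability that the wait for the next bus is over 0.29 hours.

0.2150

The wait for the next event is exponential with rate λ = 5.3 per hour.
P(T > 0.29) = e^(−λt) = e^(−5.3 × 0.29) = e^(−1.537) ≈ 0.2150.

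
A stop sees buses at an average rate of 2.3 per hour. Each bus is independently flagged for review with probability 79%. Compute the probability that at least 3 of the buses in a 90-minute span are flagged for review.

Thinning: the buses that are flagged for review themselves form a Poisson process with rate 0.79 × 2.3 = 1.817 per hour.
Over the interval, μ = 1.817 × 1.5 = 2.7255 (a 90-minute span = 1.5 hours).
P(N ≥ 3) = 1 − P(N ≤ 2) ≈ 0.5126.

0.5126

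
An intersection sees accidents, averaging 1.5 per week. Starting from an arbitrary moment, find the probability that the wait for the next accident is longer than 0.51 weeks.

0.4653

The wait for the next event is exponential with rate λ = 1.5 per week.
P(T > 0.51) = e^(−λt) = e^(−1.5 × 0.51) = e^(−0.765) ≈ 0.4653.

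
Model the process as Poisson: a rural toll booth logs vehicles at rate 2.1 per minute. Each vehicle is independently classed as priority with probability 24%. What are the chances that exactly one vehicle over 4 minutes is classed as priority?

0.2685

Thinning: the vehicles that are classed as priority themselves form a Poisson process with rate 0.24 × 2.1 = 0.504 per minute.
Over the interval, μ = 0.504 × 4 = 2.016 (4 minutes).
P(N = 1) = e^(−2.016) · 2.016^1/1! ≈ 0.2685.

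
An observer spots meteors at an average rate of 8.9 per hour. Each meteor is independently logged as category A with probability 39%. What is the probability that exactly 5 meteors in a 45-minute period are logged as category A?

0.0738

Thinning: the meteors that are logged as category A themselves form a Poisson process with rate 0.39 × 8.9 = 3.471 per hour.
Over the interval, μ = 3.471 × 0.75 = 2.60325 (a 45-minute period = 0.75 hours).
P(N = 5) = e^(−2.60325) · 2.60325^5/5! ≈ 0.0738.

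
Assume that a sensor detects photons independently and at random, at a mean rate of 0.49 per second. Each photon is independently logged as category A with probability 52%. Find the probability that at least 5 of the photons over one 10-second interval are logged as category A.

Thinning: the photons that are logged as category A themselves form a Poisson process with rate 0.52 × 0.49 = 0.2548 per second.
Over the interval, μ = 0.2548 × 10 = 2.548 (a 10-second interval = 10 seconds).
P(N ≥ 5) = 1 − P(N ≤ 4) ≈ 0.1153.

0.1153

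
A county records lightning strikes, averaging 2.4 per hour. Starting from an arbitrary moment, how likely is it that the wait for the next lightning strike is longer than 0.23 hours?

The wait for the next event is exponential with rate λ = 2.4 per hour.
P(T > 0.23) = e^(−λt) = e^(−2.4 × 0.23) = e^(−0.552) ≈ 0.5758.

0.5758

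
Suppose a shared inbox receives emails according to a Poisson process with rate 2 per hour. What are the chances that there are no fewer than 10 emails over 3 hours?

Over the interval, μ = 2 × 3 = 6 (3 hours).
P(N ≥ 10) = 1 − P(N ≤ 9) = 1 − Σ_{j=0}^{9} e^(−μ) μ^j/j! ≈ 0.0839.

0.0839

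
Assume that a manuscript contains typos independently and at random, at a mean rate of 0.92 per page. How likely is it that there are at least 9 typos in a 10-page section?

0.5704

Over the interval, μ = 0.92 × 10 = 9.2 (a 10-page section = 10 pages).
P(N ≥ 9) = 1 − P(N ≤ 8) = 1 − Σ_{j=0}^{8} e^(−μ) μ^j/j! ≈ 0.5704.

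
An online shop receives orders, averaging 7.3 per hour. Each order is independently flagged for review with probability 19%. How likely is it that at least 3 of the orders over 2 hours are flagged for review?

Thinning: the orders that are flagged for review themselves form a Poisson process with rate 0.19 × 7.3 = 1.387 per hour.
Over the interval, μ = 1.387 × 2 = 2.774 (2 hours).
P(N ≥ 3) = 1 − P(N ≤ 2) ≈ 0.5243.

0.5243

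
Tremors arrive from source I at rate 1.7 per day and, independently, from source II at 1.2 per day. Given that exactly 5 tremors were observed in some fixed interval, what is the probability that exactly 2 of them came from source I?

0.2435

Given the total, each event is independently from source I with probability p = λ_I/(λ_I+λ_II) = 1.7/2.9 ≈ 0.5862.
So K ~ Binomial(5, 1.7/2.9): P(K = 2) = C(5,2) · (1.7/2.9)^2 · (1.2/2.9)^3 ≈ 0.2435.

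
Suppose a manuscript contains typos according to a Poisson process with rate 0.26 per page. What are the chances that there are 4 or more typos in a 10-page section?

0.2640

Over the interval, μ = 0.26 × 10 = 2.6 (a 10-page section = 10 pages).
P(N ≥ 4) = 1 − P(N ≤ 3) = 1 − Σ_{j=0}^{3} e^(−μ) μ^j/j! ≈ 0.2640.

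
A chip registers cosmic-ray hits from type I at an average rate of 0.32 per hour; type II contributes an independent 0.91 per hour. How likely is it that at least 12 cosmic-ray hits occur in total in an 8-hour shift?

0.2852

Independent Poisson processes superpose: combined rate λ = 0.32 + 0.91 = 1.23 per hour.
Over the interval, μ = 1.23 × 8 = 9.84 (an 8-hour shift = 8 hours).
P(N ≥ 12) = 1 − P(N ≤ 11) ≈ 0.2852.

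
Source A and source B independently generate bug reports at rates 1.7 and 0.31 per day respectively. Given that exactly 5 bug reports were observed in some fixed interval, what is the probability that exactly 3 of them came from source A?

Given the total, each event is independently from source A with probability p = λ_A/(λ_A+λ_B) = 1.7/2.01 ≈ 0.8458.
So K ~ Binomial(5, 1.7/2.01): P(K = 3) = C(5,3) · (1.7/2.01)^3 · (0.31/2.01)^2 ≈ 0.1439.

0.1439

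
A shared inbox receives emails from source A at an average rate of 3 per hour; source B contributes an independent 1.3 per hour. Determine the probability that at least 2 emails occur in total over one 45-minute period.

Independent Poisson processes superpose: combined rate λ = 3 + 1.3 = 4.3 per hour.
Over the interval, μ = 4.3 × 0.75 = 3.225 (a 45-minute period = 0.75 hours).
P(N ≥ 2) = 1 − P(N ≤ 1) ≈ 0.8320.

0.8320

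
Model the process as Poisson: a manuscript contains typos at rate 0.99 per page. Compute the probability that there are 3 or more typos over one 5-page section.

Over the interval, μ = 0.99 × 5 = 4.95 (a 5-page section = 5 pages).
P(N ≥ 3) = 1 − P(N ≤ 2) = 1 − Σ_{j=0}^{2} e^(−μ) μ^j/j! ≈ 0.8711.

0.8711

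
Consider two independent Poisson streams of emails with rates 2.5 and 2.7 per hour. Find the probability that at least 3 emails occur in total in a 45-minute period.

Independent Poisson processes superpose: combined rate λ = 2.5 + 2.7 = 5.2 per hour.
Over the interval, μ = 5.2 × 0.75 = 3.9 (a 45-minute period = 0.75 hours).
P(N ≥ 3) = 1 − P(N ≤ 2) ≈ 0.7469.

0.7469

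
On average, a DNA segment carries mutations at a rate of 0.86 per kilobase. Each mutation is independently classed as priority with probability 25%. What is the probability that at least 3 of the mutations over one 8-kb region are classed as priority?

Thinning: the mutations that are classed as priority themselves form a Poisson process with rate 0.25 × 0.86 = 0.215 per kilobase.
Over the interval, μ = 0.215 × 8 = 1.72 (an 8-kb region = 8 kilobases).
P(N ≥ 3) = 1 − P(N ≤ 2) ≈ 0.2481.

0.2481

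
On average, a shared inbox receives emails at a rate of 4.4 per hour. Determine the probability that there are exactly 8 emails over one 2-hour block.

Over the interval, μ = 4.4 × 2 = 8.8 (a 2-hour block = 2 hours).
P(N = 8) = e^(−μ) μ^8/8! = e^(−8.8) · 8.8^8/40320 ≈ 0.1344.

0.1344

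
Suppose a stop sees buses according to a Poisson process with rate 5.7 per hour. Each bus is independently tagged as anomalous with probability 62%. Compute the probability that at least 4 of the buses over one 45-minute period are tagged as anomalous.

Thinning: the buses that are tagged as anomalous themselves form a Poisson process with rate 0.62 × 5.7 = 3.534 per hour.
Over the interval, μ = 3.534 × 0.75 = 2.6505 (a 45-minute period = 0.75 hours).
P(N ≥ 4) = 1 − P(N ≤ 3) ≈ 0.2750.

0.2750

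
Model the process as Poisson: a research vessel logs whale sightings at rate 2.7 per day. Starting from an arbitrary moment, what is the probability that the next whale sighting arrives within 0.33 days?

0.5898

Inter-arrival times are exponential with rate λ = 2.7 per day.
P(T ≤ 0.33) = 1 − e^(−λt) = 1 − e^(−2.7 × 0.33) = 1 − e^(−0.891) ≈ 0.5898.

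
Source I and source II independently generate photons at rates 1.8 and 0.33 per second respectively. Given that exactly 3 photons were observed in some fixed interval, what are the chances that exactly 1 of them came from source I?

0.0609

Given the total, each event is independently from source I with probability p = λ_I/(λ_I+λ_II) = 1.8/2.13 ≈ 0.8451.
So K ~ Binomial(3, 1.8/2.13): P(K = 1) = C(3,1) · (1.8/2.13)^1 · (0.33/2.13)^2 ≈ 0.0609.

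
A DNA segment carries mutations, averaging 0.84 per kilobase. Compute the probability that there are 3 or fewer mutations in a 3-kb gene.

Over the interval, μ = 0.84 × 3 = 2.52 (a 3-kb gene = 3 kilobases).
P(N ≤ 3) = Σ_{j=0}^{3} e^(−μ) μ^j/j! ≈ 0.7533.

0.7533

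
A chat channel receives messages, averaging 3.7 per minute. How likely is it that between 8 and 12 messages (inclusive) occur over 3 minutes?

0.5409

Over the interval, μ = 3.7 × 3 = 11.1 (3 minutes).
P(8 ≤ N ≤ 12) = Σ_{j=8}^{12} e^(−11.1) · 11.1^j/j! ≈ 0.5409.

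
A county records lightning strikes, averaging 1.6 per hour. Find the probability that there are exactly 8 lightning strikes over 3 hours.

Over the interval, μ = 1.6 × 3 = 4.8 (3 hours).
P(N = 8) = e^(−μ) μ^8/8! = e^(−4.8) · 4.8^8/40320 ≈ 0.0575.

0.0575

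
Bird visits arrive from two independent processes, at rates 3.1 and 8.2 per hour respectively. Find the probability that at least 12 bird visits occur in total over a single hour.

0.4565

Independent Poisson processes superpose: combined rate λ = 3.1 + 8.2 = 11.3 per hour.
So μ = 11.3.
P(N ≥ 12) = 1 − P(N ≤ 11) ≈ 0.4565.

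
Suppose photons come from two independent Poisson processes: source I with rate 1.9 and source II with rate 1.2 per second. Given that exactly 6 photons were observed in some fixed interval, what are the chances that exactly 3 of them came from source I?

0.2671

Given the total, each event is independently from source I with probability p = λ_I/(λ_I+λ_II) = 1.9/3.1 ≈ 0.6129.
So K ~ Binomial(6, 1.9/3.1): P(K = 3) = C(6,3) · (1.9/3.1)^3 · (1.2/3.1)^3 ≈ 0.2671.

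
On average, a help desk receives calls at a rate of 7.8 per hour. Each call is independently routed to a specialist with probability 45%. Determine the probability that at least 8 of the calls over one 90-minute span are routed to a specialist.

Thinning: the calls that are routed to a specialist themselves form a Poisson process with rate 0.45 × 7.8 = 3.51 per hour.
Over the interval, μ = 3.51 × 1.5 = 5.265 (a 90-minute span = 1.5 hours).
P(N ≥ 8) = 1 − P(N ≤ 7) ≈ 0.1625.

0.1625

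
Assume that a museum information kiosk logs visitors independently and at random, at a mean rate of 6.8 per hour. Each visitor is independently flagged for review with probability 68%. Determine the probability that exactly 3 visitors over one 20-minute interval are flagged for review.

0.1307

Thinning: the visitors that are flagged for review themselves form a Poisson process with rate 0.68 × 6.8 = 4.624 per hour.
Over the interval, μ = 4.624 × 1/3 ≈ 1.54133 (a 20-minute interval = 1/3 hours).
P(N = 3) = e^(−1.54133) · 1.54133^3/3! ≈ 0.1307.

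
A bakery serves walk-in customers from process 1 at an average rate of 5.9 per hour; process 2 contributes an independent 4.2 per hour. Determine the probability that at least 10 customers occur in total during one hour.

Independent Poisson processes superpose: combined rate λ = 5.9 + 4.2 = 10.1 per hour.
So μ = 10.1.
P(N ≥ 10) = 1 − P(N ≤ 9) ≈ 0.5545.

0.5545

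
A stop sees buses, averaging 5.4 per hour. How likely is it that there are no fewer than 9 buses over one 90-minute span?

Over the interval, μ = 5.4 × 1.5 = 8.1 (a 90-minute span = 1.5 hours).
P(N ≥ 9) = 1 − P(N ≤ 8) = 1 − Σ_{j=0}^{8} e^(−μ) μ^j/j! ≈ 0.4214.

0.4214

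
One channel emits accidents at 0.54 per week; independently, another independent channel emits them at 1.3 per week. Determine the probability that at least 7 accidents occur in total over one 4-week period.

0.6024

Independent Poisson processes superpose: combined rate λ = 0.54 + 1.3 = 1.84 per week.
Over the interval, μ = 1.84 × 4 = 7.36 (a 4-week period = 4 weeks).
P(N ≥ 7) = 1 − P(N ≤ 6) ≈ 0.6024.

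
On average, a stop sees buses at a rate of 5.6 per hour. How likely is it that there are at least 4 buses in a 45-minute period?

Over the interval, μ = 5.6 × 0.75 = 4.2 (a 45-minute period = 0.75 hours).
P(N ≥ 4) = 1 − P(N ≤ 3) = 1 − Σ_{j=0}^{3} e^(−μ) μ^j/j! ≈ 0.6046.

0.6046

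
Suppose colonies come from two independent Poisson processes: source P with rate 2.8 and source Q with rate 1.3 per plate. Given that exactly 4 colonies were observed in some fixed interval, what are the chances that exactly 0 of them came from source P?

0.0101

Given the total, each event is independently from source P with probability p = λ_P/(λ_P+λ_Q) = 2.8/4.1 ≈ 0.6829.
So K ~ Binomial(4, 2.8/4.1): P(K = 0) = C(4,0) · (2.8/4.1)^0 · (1.3/4.1)^4 ≈ 0.0101.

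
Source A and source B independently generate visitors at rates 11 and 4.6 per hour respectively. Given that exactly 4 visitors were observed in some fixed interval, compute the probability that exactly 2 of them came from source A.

Given the total, each event is independently from source A with probability p = λ_A/(λ_A+λ_B) = 11/15.6 ≈ 0.7051.
So K ~ Binomial(4, 11/15.6): P(K = 2) = C(4,2) · (11/15.6)^2 · (4.6/15.6)^2 ≈ 0.2594.

0.2594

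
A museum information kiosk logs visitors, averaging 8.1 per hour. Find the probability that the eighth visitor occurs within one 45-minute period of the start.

Over the interval, μ = 8.1 × 0.75 = 6.075 (a 45-minute period = 0.75 hours).
The eighth arrival falls in the interval iff at least 8 events occur there: P(S_8 ≤ t) = P(N ≥ 8) = 1 − P(N ≤ 7) ≈ 0.2664.

0.2664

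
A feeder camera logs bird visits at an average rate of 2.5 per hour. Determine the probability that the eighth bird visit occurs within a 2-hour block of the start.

Over the interval, μ = 2.5 × 2 = 5 (a 2-hour block = 2 hours).
The eighth arrival falls in the interval iff at least 8 events occur there: P(S_8 ≤ t) = P(N ≥ 8) = 1 − P(N ≤ 7) ≈ 0.1334.

0.1334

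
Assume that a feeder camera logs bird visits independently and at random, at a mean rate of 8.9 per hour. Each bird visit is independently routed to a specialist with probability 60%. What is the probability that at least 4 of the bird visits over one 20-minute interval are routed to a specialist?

Thinning: the bird visits that are routed to a specialist themselves form a Poisson process with rate 0.6 × 8.9 = 5.34 per hour.
Over the interval, μ = 5.34 × 1/3 = 1.78 (a 20-minute interval = 1/3 hours).
P(N ≥ 4) = 1 − P(N ≤ 3) ≈ 0.1055.

0.1055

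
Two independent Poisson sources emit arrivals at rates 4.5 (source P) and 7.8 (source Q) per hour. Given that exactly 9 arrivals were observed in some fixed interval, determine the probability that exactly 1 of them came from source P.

Given the total, each event is independently from source P with probability p = λ_P/(λ_P+λ_Q) = 4.5/12.3 ≈ 0.3659.
So K ~ Binomial(9, 4.5/12.3): P(K = 1) = C(9,1) · (4.5/12.3)^1 · (7.8/12.3)^8 ≈ 0.0861.

0.0861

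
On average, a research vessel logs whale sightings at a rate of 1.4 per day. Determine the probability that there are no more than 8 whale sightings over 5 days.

0.7291

Over the interval, μ = 1.4 × 5 = 7 (5 days).
P(N ≤ 8) = Σ_{j=0}^{8} e^(−μ) μ^j/j! ≈ 0.7291.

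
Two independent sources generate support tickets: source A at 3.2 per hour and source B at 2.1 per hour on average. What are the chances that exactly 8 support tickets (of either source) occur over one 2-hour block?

0.0985

Independent Poisson processes superpose: combined rate λ = 3.2 + 2.1 = 5.3 per hour.
Over the interval, μ = 5.3 × 2 = 10.6 (a 2-hour block = 2 hours).
P(N = 8) = e^(−10.6) · 10.6^8/8! ≈ 0.0985.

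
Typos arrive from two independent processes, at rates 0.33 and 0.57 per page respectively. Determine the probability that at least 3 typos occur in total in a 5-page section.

0.8264

Independent Poisson processes superpose: combined rate λ = 0.33 + 0.57 = 0.9 per page.
Over the interval, μ = 0.9 × 5 = 4.5 (a 5-page section = 5 pages).
P(N ≥ 3) = 1 − P(N ≤ 2) ≈ 0.8264.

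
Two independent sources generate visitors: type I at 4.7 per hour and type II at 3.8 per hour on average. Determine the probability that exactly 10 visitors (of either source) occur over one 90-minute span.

0.0908

Independent Poisson processes superpose: combined rate λ = 4.7 + 3.8 = 8.5 per hour.
Over the interval, μ = 8.5 × 1.5 = 12.75 (a 90-minute span = 1.5 hours).
P(N = 10) = e^(−12.75) · 12.75^10/10! ≈ 0.0908.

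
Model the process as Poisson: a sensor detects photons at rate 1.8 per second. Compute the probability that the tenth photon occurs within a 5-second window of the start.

0.4126

Over the interval, μ = 1.8 × 5 = 9 (a 5-second window = 5 seconds).
The tenth arrival falls in the interval iff at least 10 events occur there: P(S_10 ≤ t) = P(N ≥ 10) = 1 − P(N ≤ 9) ≈ 0.4126.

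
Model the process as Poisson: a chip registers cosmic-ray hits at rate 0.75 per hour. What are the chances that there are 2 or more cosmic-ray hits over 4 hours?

0.8009

Over the interval, μ = 0.75 × 4 = 3 (4 hours).
P(N ≥ 2) = 1 − P(N ≤ 1) = 1 − Σ_{j=0}^{1} e^(−μ) μ^j/j! ≈ 0.8009.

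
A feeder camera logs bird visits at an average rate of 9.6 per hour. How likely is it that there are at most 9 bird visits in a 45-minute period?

Over the interval, μ = 9.6 × 0.75 = 7.2 (a 45-minute period = 0.75 hours).
P(N ≤ 9) = Σ_{j=0}^{9} e^(−μ) μ^j/j! ≈ 0.8096.

0.8096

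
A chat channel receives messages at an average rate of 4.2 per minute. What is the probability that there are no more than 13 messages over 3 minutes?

Over the interval, μ = 4.2 × 3 = 12.6 (3 minutes).
P(N ≤ 13) = Σ_{j=0}^{13} e^(−μ) μ^j/j! ≈ 0.6169.

0.6169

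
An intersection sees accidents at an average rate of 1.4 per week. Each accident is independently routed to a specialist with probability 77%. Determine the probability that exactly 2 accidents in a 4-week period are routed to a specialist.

Thinning: the accidents that are routed to a specialist themselves form a Poisson process with rate 0.77 × 1.4 = 1.078 per week.
Over the interval, μ = 1.078 × 4 = 4.312 (a 4-week period = 4 weeks).
P(N = 2) = e^(−4.312) · 4.312^2/2! ≈ 0.1246.

0.1246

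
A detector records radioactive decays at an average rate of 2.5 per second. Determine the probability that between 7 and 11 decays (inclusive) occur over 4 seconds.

0.5666

Over the interval, μ = 2.5 × 4 = 10 (4 seconds).
P(7 ≤ N ≤ 11) = Σ_{j=7}^{11} e^(−10) · 10^j/j! ≈ 0.5666.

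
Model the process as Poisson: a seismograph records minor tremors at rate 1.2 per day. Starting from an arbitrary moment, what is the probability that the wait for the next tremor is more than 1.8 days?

The wait for the next event is exponential with rate λ = 1.2 per day.
P(T > 1.8) = e^(−λt) = e^(−1.2 × 1.8) = e^(−2.16) ≈ 0.1153.

0.1153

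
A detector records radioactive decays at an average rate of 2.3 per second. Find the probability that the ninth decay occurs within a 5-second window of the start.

0.8094

Over the interval, μ = 2.3 × 5 = 11.5 (a 5-second window = 5 seconds).
The ninth arrival falls in the interval iff at least 9 events occur there: P(S_9 ≤ t) = P(N ≥ 9) = 1 − P(N ≤ 8) ≈ 0.8094.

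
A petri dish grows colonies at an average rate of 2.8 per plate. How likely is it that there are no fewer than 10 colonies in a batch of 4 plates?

0.6808

Over the interval, μ = 2.8 × 4 = 11.2 (a batch of 4 plates = 4 plates).
P(N ≥ 10) = 1 − P(N ≤ 9) = 1 − Σ_{j=0}^{9} e^(−μ) μ^j/j! ≈ 0.6808.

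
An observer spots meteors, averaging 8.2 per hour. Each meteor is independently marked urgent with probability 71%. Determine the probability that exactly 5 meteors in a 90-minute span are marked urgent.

Thinning: the meteors that are marked urgent themselves form a Poisson process with rate 0.71 × 8.2 = 5.822 per hour.
Over the interval, μ = 5.822 × 1.5 = 8.733 (a 90-minute span = 1.5 hours).
P(N = 5) = e^(−8.733) · 8.733^5/5! ≈ 0.0682.

0.0682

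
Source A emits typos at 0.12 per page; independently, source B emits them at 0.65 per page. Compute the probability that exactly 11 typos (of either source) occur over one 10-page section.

0.0640

Independent Poisson processes superpose: combined rate λ = 0.12 + 0.65 = 0.77 per page.
Over the interval, μ = 0.77 × 10 = 7.7 (a 10-page section = 10 pages).
P(N = 11) = e^(−7.7) · 7.7^11/11! ≈ 0.0640.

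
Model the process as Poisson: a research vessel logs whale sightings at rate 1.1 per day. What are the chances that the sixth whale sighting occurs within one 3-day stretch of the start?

Over the interval, μ = 1.1 × 3 = 3.3 (a 3-day stretch = 3 days).
The sixth arrival falls in the interval iff at least 6 events occur there: P(S_6 ≤ t) = P(N ≥ 6) = 1 − P(N ≤ 5) ≈ 0.1171.

0.1171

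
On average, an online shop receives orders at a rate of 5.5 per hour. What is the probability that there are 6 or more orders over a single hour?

With mean μ = 5.5 per hour,
P(N ≥ 6) = 1 − P(N ≤ 5) = 1 − Σ_{j=0}^{5} e^(−μ) μ^j/j! ≈ 0.4711.

0.4711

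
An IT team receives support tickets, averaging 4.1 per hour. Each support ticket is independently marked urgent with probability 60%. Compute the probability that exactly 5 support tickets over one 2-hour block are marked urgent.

Thinning: the support tickets that are marked urgent themselves form a Poisson process with rate 0.6 × 4.1 = 2.46 per hour.
Over the interval, μ = 2.46 × 2 = 4.92 (a 2-hour block = 2 hours).
P(N = 5) = e^(−4.92) · 4.92^5/5! ≈ 0.1754.

0.1754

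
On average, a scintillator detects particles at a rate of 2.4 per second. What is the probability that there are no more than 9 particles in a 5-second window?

Over the interval, μ = 2.4 × 5 = 12 (a 5-second window = 5 seconds).
P(N ≤ 9) = Σ_{j=0}^{9} e^(−μ) μ^j/j! ≈ 0.2424.

0.2424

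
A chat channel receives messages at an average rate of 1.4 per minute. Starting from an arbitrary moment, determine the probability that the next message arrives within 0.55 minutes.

Inter-arrival times are exponential with rate λ = 1.4 per minute.
P(T ≤ 0.55) = 1 − e^(−λt) = 1 − e^(−1.4 × 0.55) = 1 − e^(−0.77) ≈ 0.5370.

0.5370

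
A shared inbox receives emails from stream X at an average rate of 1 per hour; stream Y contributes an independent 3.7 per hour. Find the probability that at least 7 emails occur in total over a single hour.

0.1954

Independent Poisson processes superpose: combined rate λ = 1 + 3.7 = 4.7 per hour.
So μ = 4.7.
P(N ≥ 7) = 1 − P(N ≤ 6) ≈ 0.1954.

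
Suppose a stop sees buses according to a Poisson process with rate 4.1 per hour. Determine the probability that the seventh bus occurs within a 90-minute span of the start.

Over the interval, μ = 4.1 × 1.5 = 6.15 (a 90-minute span = 1.5 hours).
The seventh arrival falls in the interval iff at least 7 events occur there: P(S_7 ≤ t) = P(N ≥ 7) = 1 − P(N ≤ 6) ≈ 0.4178.

0.4178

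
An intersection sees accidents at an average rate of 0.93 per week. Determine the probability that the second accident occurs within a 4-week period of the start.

0.8856

Over the interval, μ = 0.93 × 4 = 3.72 (a 4-week period = 4 weeks).
The second arrival falls in the interval iff at least 2 events occur there: P(S_2 ≤ t) = P(N ≥ 2) = 1 − P(N ≤ 1) ≈ 0.8856.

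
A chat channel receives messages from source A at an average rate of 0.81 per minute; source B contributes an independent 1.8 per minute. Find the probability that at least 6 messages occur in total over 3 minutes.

Independent Poisson processes superpose: combined rate λ = 0.81 + 1.8 = 2.61 per minute.
Over the interval, μ = 2.61 × 3 = 7.83 (3 minutes).
P(N ≥ 6) = 1 − P(N ≤ 5) ≈ 0.7927.

0.7927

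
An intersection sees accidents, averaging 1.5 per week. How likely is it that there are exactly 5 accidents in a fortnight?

Over the interval, μ = 1.5 × 2 = 3 (a fortnight = 2 weeks).
P(N = 5) = e^(−μ) μ^5/5! = e^(−3) · 3^5/120 ≈ 0.1008.

0.1008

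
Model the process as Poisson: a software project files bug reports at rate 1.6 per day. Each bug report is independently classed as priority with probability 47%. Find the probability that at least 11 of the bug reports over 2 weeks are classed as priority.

0.4827

Thinning: the bug reports that are classed as priority themselves form a Poisson process with rate 0.47 × 1.6 = 0.752 per day.
Over the interval, μ = 0.752 × 14 = 10.528 (2 weeks = 14 days).
P(N ≥ 11) = 1 − P(N ≤ 10) ≈ 0.4827.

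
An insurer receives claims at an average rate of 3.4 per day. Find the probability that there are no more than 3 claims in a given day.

With mean μ = 3.4 per day,
P(N ≤ 3) = Σ_{j=0}^{3} e^(−μ) μ^j/j! ≈ 0.5584.

0.5584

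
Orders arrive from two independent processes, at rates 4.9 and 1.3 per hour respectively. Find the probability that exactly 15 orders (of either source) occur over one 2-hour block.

0.0794

Independent Poisson processes superpose: combined rate λ = 4.9 + 1.3 = 6.2 per hour.
Over the interval, μ = 6.2 × 2 = 12.4 (a 2-hour block = 2 hours).
P(N = 15) = e^(−12.4) · 12.4^15/15! ≈ 0.0794.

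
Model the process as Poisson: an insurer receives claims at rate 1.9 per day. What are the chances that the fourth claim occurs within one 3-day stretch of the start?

0.8200

Over the interval, μ = 1.9 × 3 = 5.7 (a 3-day stretch = 3 days).
The fourth arrival falls in the interval iff at least 4 events occur there: P(S_4 ≤ t) = P(N ≥ 4) = 1 − P(N ≤ 3) ≈ 0.8200.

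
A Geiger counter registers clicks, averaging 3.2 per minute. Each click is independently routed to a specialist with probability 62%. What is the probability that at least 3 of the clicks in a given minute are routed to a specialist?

0.3190

Thinning: the clicks that are routed to a specialist themselves form a Poisson process with rate 0.62 × 3.2 = 1.984 per minute.
So μ = 1.984.
P(N ≥ 3) = 1 − P(N ≤ 2) ≈ 0.3190.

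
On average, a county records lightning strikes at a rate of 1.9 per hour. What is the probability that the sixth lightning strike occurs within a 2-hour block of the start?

Over the interval, μ = 1.9 × 2 = 3.8 (a 2-hour block = 2 hours).
The sixth arrival falls in the interval iff at least 6 events occur there: P(S_6 ≤ t) = P(N ≥ 6) = 1 − P(N ≤ 5) ≈ 0.1844.

0.1844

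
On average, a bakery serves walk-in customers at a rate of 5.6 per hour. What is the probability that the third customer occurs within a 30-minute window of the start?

0.5305

Over the interval, μ = 5.6 × 0.5 = 2.8 (a 30-minute window = 0.5 hours).
The third arrival falls in the interval iff at least 3 events occur there: P(S_3 ≤ t) = P(N ≥ 3) = 1 − P(N ≤ 2) ≈ 0.5305.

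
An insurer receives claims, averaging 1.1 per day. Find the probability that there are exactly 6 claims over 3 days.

Over the interval, μ = 1.1 × 3 = 3.3 (3 days).
P(N = 6) = e^(−μ) μ^6/6! = e^(−3.3) · 3.3^6/720 ≈ 0.0662.

0.0662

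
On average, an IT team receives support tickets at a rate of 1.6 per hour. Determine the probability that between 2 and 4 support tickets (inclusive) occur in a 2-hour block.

0.6094

Over the interval, μ = 1.6 × 2 = 3.2 (a 2-hour block = 2 hours).
P(2 ≤ N ≤ 4) = Σ_{j=2}^{4} e^(−3.2) · 3.2^j/j! ≈ 0.6094.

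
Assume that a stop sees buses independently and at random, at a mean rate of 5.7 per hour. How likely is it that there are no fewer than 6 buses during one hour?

With mean μ = 5.7 per hour,
P(N ≥ 6) = 1 − P(N ≤ 5) = 1 − Σ_{j=0}^{5} e^(−μ) μ^j/j! ≈ 0.5050.

0.5050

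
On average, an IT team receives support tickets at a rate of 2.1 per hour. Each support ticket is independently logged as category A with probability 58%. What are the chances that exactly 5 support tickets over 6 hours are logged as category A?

Thinning: the support tickets that are logged as category A themselves form a Poisson process with rate 0.58 × 2.1 = 1.218 per hour.
Over the interval, μ = 1.218 × 6 = 7.308 (6 hours).
P(N = 5) = e^(−7.308) · 7.308^5/5! ≈ 0.1164.

0.1164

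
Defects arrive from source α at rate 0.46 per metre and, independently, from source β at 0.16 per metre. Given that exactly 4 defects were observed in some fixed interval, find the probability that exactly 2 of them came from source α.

Given the total, each event is independently from source α with probability p = λ_α/(λ_α+λ_β) = 0.46/0.62 ≈ 0.7419.
So K ~ Binomial(4, 0.46/0.62): P(K = 2) = C(4,2) · (0.46/0.62)^2 · (0.16/0.62)^2 ≈ 0.2200.

0.2200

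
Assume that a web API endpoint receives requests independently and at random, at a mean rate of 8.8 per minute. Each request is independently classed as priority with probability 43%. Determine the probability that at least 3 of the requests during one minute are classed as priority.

0.7285

Thinning: the requests that are classed as priority themselves form a Poisson process with rate 0.43 × 8.8 = 3.784 per minute.
So μ = 3.784.
P(N ≥ 3) = 1 − P(N ≤ 2) ≈ 0.7285.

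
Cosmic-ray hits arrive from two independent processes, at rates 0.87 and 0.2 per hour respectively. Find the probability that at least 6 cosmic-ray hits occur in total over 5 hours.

Independent Poisson processes superpose: combined rate λ = 0.87 + 0.2 = 1.07 per hour.
Over the interval, μ = 1.07 × 5 = 5.35 (5 hours).
P(N ≥ 6) = 1 − P(N ≤ 5) ≈ 0.4452.

0.4452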